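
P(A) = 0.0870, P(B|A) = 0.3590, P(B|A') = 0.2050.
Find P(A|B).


P(B) = P(B|A)*P(A) + P(B|A')*P(A')
= 0.3590*0.0870 + 0.2050*0.9130
= 0.031233 + 0.187165 = 0.218398
P(A|B) = 0.031233/0.218398 = 0.1430

P(A|B) = 0.1430


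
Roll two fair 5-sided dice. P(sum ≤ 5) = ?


Total outcomes = 5×5 = 25
Favorable (sum ≤ 5): 10
P = 10/25 = 0.4000

P = 0.4000


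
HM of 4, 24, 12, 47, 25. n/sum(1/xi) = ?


Sum of reciprocals = 1/4 + 1/24 + 1/12 + 1/47 + 1/25 = 0.436277
HM = 5/0.436277 = 11.4606

HM = 11.4606


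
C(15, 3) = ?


C(15,3) = 15!/(3! × 12!)
= 1307674368000/(6 × 479001600)
= 455

C(15,3) = 455


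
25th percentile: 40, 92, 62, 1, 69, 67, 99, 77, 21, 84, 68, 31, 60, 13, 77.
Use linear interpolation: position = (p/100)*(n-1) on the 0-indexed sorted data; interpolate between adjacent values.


Sorted: 1, 13, 21, 31, 40, 60, 62, 67, 68, 69, 77, 77, 84, 92, 99
n = 15
Index = 25/100 * 14 = 3.5000
Lower = data[3] = 31, Upper = data[4] = 40
P25 = 31 + 0.5000*(9) = 35.5000

P25 = 35.5000


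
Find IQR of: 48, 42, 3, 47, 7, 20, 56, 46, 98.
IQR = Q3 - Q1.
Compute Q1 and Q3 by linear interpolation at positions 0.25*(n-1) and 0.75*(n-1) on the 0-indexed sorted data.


Sorted: 3, 7, 20, 42, 46, 47, 48, 56, 98
Q1 (25th %ile) = 20.0000
Q3 (75th %ile) = 48.0000
IQR = 48.0000 - 20.0000 = 28.0000

IQR = 28.0000


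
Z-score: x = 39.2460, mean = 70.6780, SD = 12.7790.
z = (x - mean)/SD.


z = (39.2460 - 70.6780)/12.7790
= -31.4320/12.7790
= -2.4597

z = -2.4597


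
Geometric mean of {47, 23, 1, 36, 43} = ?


Product = 47 × 23 × 1 × 36 × 43 = 1673388
GM = 1673388^(1/5) = 17.5679

GM = 17.5679


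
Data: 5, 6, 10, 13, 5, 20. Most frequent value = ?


Frequencies: 5:2, 6:1, 10:1, 13:1, 20:1
Max frequency = 2
Mode = 5

Mode = 5


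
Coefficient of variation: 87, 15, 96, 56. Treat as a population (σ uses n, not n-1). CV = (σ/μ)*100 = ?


Mean = 63.5000
SD = 31.6899
CV = (31.6899/63.5000)*100 = 49.9054%

CV = 49.9054%


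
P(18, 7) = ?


P(18,7) = 18!/11!
= 6402373705728000/39916800
= 160392960

P(18,7) = 160392960


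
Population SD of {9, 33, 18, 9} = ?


Mean = 17.2500
Variance = 96.1875
SD = sqrt(96.1875) = 9.8075

SD = 9.8075


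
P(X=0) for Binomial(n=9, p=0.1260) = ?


C(9,0) = 1
p^0 = 1.000000
(1-p)^9 = 0.297579
P = 1 * 1.000000 * 0.297579 = 0.2976

P(X=0) = 0.2976


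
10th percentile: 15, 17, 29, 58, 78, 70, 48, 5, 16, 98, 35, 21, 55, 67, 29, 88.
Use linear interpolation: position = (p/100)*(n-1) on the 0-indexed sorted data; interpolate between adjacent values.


Sorted: 5, 15, 16, 17, 21, 29, 29, 35, 48, 55, 58, 67, 70, 78, 88, 98
n = 16
Index = 10/100 * 15 = 1.5000
Lower = data[1] = 15, Upper = data[2] = 16
P10 = 15 + 0.5000*(1) = 15.5000

P10 = 15.5000


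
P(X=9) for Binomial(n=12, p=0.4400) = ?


C(12,9) = 220
p^9 = 0.000618
(1-p)^3 = 0.175616
P = 220 * 0.000618 * 0.175616 = 0.0239

P(X=9) = 0.0239


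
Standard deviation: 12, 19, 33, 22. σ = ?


Mean = 21.5000
Variance = 57.2500
SD = sqrt(57.2500) = 7.5664

SD = 7.5664


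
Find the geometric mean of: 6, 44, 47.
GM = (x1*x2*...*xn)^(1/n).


Product = 6 × 44 × 47 = 12408
GM = 12408^(1/3) = 23.1509

GM = 23.1509


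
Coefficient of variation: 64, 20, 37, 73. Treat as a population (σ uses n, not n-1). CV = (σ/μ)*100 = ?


Mean = 48.5000
SD = 21.1246
CV = (21.1246/48.5000)*100 = 43.5559%

CV = 43.5559%


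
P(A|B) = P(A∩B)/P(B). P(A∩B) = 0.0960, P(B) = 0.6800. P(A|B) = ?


P(A|B) = 0.0960/0.6800 = 0.1412

P(A|B) = 0.1412


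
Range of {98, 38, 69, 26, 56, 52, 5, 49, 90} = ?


Max = 98, Min = 5
Range = 98 - 5 = 93

Range = 93


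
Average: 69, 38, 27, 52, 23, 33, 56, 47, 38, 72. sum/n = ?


Sum = 69 + 38 + 27 + 52 + 23 + 33 + 56 + 47 + 38 + 72 = 455
n = 10
Mean = 455/10 = 45.5000

Mean = 45.5000


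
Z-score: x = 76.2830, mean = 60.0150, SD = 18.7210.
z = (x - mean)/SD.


z = (76.2830 - 60.0150)/18.7210
= 16.2680/18.7210
= 0.8690

z = 0.8690


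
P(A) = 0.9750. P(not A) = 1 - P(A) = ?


P(not A) = 1 - 0.9750 = 0.0250

P(not A) = 0.0250


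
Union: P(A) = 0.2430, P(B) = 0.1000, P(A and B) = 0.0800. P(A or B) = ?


P(A∪B) = 0.2430 + 0.1000 - 0.0800
= 0.3430 - 0.0800
= 0.2630

P(A∪B) = 0.2630


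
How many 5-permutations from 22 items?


P(22,5) = 22!/17!
= 1124000727777607680000/355687428096000
= 3160080

P(22,5) = 3160080


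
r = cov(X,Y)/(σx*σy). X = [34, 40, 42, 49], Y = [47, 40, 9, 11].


Mean X = 41.2500, Mean Y = 26.7500
SD X = 5.356071, SD Y = 16.946607
Cov = -74.687500
r = -74.687500/(5.356071*16.946607) = -0.8228

r = -0.8228


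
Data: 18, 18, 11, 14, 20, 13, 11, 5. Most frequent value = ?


Frequencies: 5:1, 11:2, 13:1, 14:1, 18:2, 20:1
Max frequency = 2
Mode = 11, 18

Mode = 11, 18


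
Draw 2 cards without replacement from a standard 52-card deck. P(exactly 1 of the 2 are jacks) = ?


Hypergeometric: P(X=1) = C(4,1)·C(48,1) / C(52,2)
= 4 × 48 / 1326
= 192/1326 = 0.1448

P = 0.1448


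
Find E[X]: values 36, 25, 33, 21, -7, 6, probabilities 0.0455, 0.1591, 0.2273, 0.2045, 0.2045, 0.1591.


E[X] = 36*0.0455 + 25*0.1591 + 33*0.2273 + 21*0.2045 - 7*0.2045 + 6*0.1591
= 1.6380 + 3.9775 + 7.5009 + 4.2945 - 1.4315 + 0.9546
= 16.9340

E[X] = 16.9340


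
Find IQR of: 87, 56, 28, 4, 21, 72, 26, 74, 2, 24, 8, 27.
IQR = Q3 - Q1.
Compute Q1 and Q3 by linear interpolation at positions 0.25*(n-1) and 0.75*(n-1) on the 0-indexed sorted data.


Sorted: 2, 4, 8, 21, 24, 26, 27, 28, 56, 72, 74, 87
Q1 (25th %ile) = 17.7500
Q3 (75th %ile) = 60.0000
IQR = 60.0000 - 17.7500 = 42.2500

IQR = 42.2500


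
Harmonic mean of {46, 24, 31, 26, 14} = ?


Sum of reciprocals = 1/46 + 1/24 + 1/31 + 1/26 + 1/14 = 0.205554
HM = 5/0.205554 = 24.3245

HM = 24.3245


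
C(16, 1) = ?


C(16,1) = 16!/(1! × 15!)
= 20922789888000/(1 × 1307674368000)
= 16

C(16,1) = 16


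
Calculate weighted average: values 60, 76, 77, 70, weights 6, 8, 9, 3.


Numerator = 60*6 + 76*8 + 77*9 + 70*3 = 1871
Denominator = 6 + 8 + 9 + 3 = 26
WM = 1871/26 = 71.9615

WM = 71.9615


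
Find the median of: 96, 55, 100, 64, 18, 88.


Sorted: 18, 55, 64, 88, 96, 100
n = 6 (even)
Middle values: 64 and 88
Median = (64+88)/2 = 76.0000

Median = 76.0000


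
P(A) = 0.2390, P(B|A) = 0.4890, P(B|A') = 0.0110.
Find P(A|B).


P(B) = P(B|A)*P(A) + P(B|A')*P(A')
= 0.4890*0.2390 + 0.0110*0.7610
= 0.116871 + 0.008371 = 0.125242
P(A|B) = 0.116871/0.125242 = 0.9332

P(A|B) = 0.9332


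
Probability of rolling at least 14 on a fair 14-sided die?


Favorable outcomes (roll ≥ 14): 1
Total outcomes = 14
P = 1/14 = 0.0714

P = 0.0714


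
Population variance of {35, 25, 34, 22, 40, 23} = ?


Mean = 29.8333
Squared deviations: 26.6944, 23.3611, 17.3611, 61.3611, 103.3611, 46.6944
Sum = 278.8333
Variance = 278.8333/6 = 46.4722

Variance = 46.4722


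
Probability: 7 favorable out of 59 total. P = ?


P = 7/59 = 0.1186

P = 0.1186


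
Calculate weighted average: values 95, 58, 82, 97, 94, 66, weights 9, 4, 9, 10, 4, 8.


Numerator = 95*9 + 58*4 + 82*9 + 97*10 + 94*4 + 66*8 = 3699
Denominator = 9 + 4 + 9 + 10 + 4 + 8 = 44
WM = 3699/44 = 84.0682

WM = 84.0682


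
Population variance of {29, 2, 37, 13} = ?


Mean = 20.2500
Squared deviations: 76.5625, 333.0625, 280.5625, 52.5625
Sum = 742.7500
Variance = 742.7500/4 = 185.6875

Variance = 185.6875


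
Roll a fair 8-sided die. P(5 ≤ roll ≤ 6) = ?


Favorable outcomes (5 ≤ roll ≤ 6): 2
Total outcomes = 8
P = 2/8 = 0.2500

P = 0.2500


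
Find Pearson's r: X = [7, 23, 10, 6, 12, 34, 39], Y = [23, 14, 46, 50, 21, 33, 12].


Mean X = 18.7143, Mean Y = 28.4286
SD X = 12.440881, SD Y = 13.926923
Cov = -91.306122
r = -91.306122/(12.440881*13.926923) = -0.5270

r = -0.5270


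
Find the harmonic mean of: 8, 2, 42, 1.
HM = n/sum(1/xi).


Sum of reciprocals = 1/8 + 1/2 + 1/42 + 1/1 = 1.648810
HM = 4/1.648810 = 2.4260

HM = 2.4260


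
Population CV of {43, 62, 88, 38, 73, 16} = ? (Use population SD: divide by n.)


Mean = 53.3333
SD = 23.8024
CV = (23.8024/53.3333)*100 = 44.6296%

CV = 44.6296%


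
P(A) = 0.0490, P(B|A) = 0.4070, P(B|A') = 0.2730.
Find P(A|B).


P(B) = P(B|A)*P(A) + P(B|A')*P(A')
= 0.4070*0.0490 + 0.2730*0.9510
= 0.019943 + 0.259623 = 0.279566
P(A|B) = 0.019943/0.279566 = 0.0713

P(A|B) = 0.0713


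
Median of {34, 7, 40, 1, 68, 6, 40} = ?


Sorted: 1, 6, 7, 34, 40, 40, 68
n = 7 (odd)
Middle value = 34

Median = 34


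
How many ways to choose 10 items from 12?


C(12,10) = 12!/(10! × 2!)
= 479001600/(3628800 × 2)
= 66

C(12,10) = 66


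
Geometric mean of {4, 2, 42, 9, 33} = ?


Product = 4 × 2 × 42 × 9 × 33 = 99792
GM = 99792^(1/5) = 9.9958

GM = 9.9958


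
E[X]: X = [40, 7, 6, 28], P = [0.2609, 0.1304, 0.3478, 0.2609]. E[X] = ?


E[X] = 40*0.2609 + 7*0.1304 + 6*0.3478 + 28*0.2609
= 10.4360 + 0.9128 + 2.0868 + 7.3052
= 20.7408

E[X] = 20.7408


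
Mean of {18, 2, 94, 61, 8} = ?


Sum = 18 + 2 + 94 + 61 + 8 = 183
n = 5
Mean = 183/5 = 36.6000

Mean = 36.6000


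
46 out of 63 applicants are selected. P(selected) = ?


P = 46/63 = 0.7302

P = 0.7302


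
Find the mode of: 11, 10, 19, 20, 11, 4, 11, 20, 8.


Frequencies: 4:1, 8:1, 10:1, 11:3, 19:1, 20:2
Max frequency = 3
Mode = 11

Mode = 11


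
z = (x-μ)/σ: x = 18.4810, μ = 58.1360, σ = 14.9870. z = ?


z = (18.4810 - 58.1360)/14.9870
= -39.6550/14.9870
= -2.6460

z = -2.6460


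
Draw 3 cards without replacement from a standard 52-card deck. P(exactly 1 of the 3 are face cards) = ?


Hypergeometric: P(X=1) = C(12,1)·C(40,2) / C(52,3)
= 12 × 780 / 22100
= 9360/22100 = 0.4235

P = 0.4235


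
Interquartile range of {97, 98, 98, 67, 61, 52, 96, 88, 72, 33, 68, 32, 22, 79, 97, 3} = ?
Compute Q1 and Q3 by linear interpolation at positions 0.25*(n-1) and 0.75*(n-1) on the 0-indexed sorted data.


Sorted: 3, 22, 32, 33, 52, 61, 67, 68, 72, 79, 88, 96, 97, 97, 98, 98
Q1 (25th %ile) = 47.2500
Q3 (75th %ile) = 96.2500
IQR = 96.2500 - 47.2500 = 49.0000

IQR = 49.0000


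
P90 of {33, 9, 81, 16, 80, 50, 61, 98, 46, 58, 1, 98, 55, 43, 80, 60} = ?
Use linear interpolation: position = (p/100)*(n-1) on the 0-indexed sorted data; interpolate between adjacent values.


Sorted: 1, 9, 16, 33, 43, 46, 50, 55, 58, 60, 61, 80, 80, 81, 98, 98
n = 16
Index = 90/100 * 15 = 13.5000
Lower = data[13] = 81, Upper = data[14] = 98
P90 = 81 + 0.5000*(17) = 89.5000

P90 = 89.5000


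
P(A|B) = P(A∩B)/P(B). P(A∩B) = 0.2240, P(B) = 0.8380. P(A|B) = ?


P(A|B) = 0.2240/0.8380 = 0.2673

P(A|B) = 0.2673


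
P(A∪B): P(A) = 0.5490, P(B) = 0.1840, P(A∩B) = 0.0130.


P(A∪B) = 0.5490 + 0.1840 - 0.0130
= 0.7330 - 0.0130
= 0.7200

P(A∪B) = 0.7200


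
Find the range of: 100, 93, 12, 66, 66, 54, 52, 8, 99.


Max = 100, Min = 8
Range = 100 - 8 = 92

Range = 92


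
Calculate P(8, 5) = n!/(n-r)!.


P(8,5) = 8!/3!
= 40320/6
= 6720

P(8,5) = 6720


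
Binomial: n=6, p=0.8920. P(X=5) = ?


C(6,5) = 6
p^5 = 0.564708
(1-p)^1 = 0.108000
P = 6 * 0.564708 * 0.108000 = 0.3659

P(X=5) = 0.3659


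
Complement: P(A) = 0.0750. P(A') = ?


P(not A) = 1 - 0.0750 = 0.9250

P(not A) = 0.9250


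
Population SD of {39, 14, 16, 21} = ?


Mean = 22.5000
Variance = 97.2500
SD = sqrt(97.2500) = 9.8615

SD = 9.8615


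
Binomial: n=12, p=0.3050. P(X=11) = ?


C(12,11) = 12
p^11 = 2.124703e-06
(1-p)^1 = 0.695000
P = 12 * 2.124703e-06 * 0.695000 = 1.7720e-05

P(X=11) = 1.7720e-05


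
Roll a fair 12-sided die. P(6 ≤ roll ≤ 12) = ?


Favorable outcomes (6 ≤ roll ≤ 12): 7
Total outcomes = 12
P = 7/12 = 0.5833

P = 0.5833


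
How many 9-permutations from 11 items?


P(11,9) = 11!/2!
= 39916800/2
= 19958400

P(11,9) = 19958400


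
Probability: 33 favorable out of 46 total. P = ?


P = 33/46 = 0.7174

P = 0.7174


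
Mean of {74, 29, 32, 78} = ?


Sum = 74 + 29 + 32 + 78 = 213
n = 4
Mean = 213/4 = 53.2500

Mean = 53.2500


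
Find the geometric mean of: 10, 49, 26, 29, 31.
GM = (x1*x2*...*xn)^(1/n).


Product = 10 × 49 × 26 × 29 × 31 = 11453260
GM = 11453260^(1/5) = 25.8099

GM = 25.8099


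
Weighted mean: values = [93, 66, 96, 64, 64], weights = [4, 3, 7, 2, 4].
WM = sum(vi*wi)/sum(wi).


Numerator = 93*4 + 66*3 + 96*7 + 64*2 + 64*4 = 1626
Denominator = 4 + 3 + 7 + 2 + 4 = 20
WM = 1626/20 = 81.3000

WM = 81.3000


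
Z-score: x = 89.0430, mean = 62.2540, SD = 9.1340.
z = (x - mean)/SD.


z = (89.0430 - 62.2540)/9.1340
= 26.7890/9.1340
= 2.9329

z = 2.9329


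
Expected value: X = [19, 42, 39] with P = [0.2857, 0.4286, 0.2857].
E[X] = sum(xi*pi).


E[X] = 19*0.2857 + 42*0.4286 + 39*0.2857
= 5.4283 + 18.0012 + 11.1423
= 34.5718

E[X] = 34.5718


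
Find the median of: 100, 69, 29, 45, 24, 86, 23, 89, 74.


Sorted: 23, 24, 29, 45, 69, 74, 86, 89, 100
n = 9 (odd)
Middle value = 69

Median = 69


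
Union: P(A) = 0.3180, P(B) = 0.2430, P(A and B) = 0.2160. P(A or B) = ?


P(A∪B) = 0.3180 + 0.2430 - 0.2160
= 0.5610 - 0.2160
= 0.3450

P(A∪B) = 0.3450


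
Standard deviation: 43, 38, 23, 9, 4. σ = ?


Mean = 23.4000
Variance = 236.2400
SD = sqrt(236.2400) = 15.3701

SD = 15.3701


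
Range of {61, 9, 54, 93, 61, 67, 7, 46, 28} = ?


Max = 93, Min = 7
Range = 93 - 7 = 86

Range = 86


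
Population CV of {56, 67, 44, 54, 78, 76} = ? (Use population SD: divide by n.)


Mean = 62.5000
SD = 12.2440
CV = (12.2440/62.5000)*100 = 19.5905%

CV = 19.5905%


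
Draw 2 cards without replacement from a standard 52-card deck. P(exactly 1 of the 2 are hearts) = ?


Hypergeometric: P(X=1) = C(13,1)·C(39,1) / C(52,2)
= 13 × 39 / 1326
= 507/1326 = 0.3824

P = 0.3824


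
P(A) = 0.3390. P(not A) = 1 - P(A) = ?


P(not A) = 1 - 0.3390 = 0.6610

P(not A) = 0.6610


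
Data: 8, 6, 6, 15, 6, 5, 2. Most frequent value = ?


Frequencies: 2:1, 5:1, 6:3, 8:1, 15:1
Max frequency = 3
Mode = 6

Mode = 6


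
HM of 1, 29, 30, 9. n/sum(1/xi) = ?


Sum of reciprocals = 1/1 + 1/29 + 1/30 + 1/9 = 1.178927
HM = 4/1.178927 = 3.3929

HM = 3.3929


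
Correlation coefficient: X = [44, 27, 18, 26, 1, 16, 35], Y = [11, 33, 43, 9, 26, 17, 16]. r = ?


Mean X = 23.8571, Mean Y = 22.1429
SD X = 12.888850, SD Y = 11.519283
Cov = -65.265306
r = -65.265306/(12.888850*11.519283) = -0.4396

r = -0.4396


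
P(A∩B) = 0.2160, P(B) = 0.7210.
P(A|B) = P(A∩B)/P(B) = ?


P(A|B) = 0.2160/0.7210 = 0.2996

P(A|B) = 0.2996


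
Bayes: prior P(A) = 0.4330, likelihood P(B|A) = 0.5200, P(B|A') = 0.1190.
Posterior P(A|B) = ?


P(B) = P(B|A)*P(A) + P(B|A')*P(A')
= 0.5200*0.4330 + 0.1190*0.5670
= 0.225160 + 0.067473 = 0.292633
P(A|B) = 0.225160/0.292633 = 0.7694

P(A|B) = 0.7694


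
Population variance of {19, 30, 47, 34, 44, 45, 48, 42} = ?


Mean = 38.6250
Squared deviations: 385.1406, 74.3906, 70.1406, 21.3906, 28.8906, 40.6406, 87.8906, 11.3906
Sum = 719.8750
Variance = 719.8750/8 = 89.9844

Variance = 89.9844


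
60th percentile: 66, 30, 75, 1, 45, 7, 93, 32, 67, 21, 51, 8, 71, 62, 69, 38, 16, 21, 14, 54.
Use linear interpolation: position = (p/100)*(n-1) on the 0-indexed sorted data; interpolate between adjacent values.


Sorted: 1, 7, 8, 14, 16, 21, 21, 30, 32, 38, 45, 51, 54, 62, 66, 67, 69, 71, 75, 93
n = 20
Index = 60/100 * 19 = 11.4000
Lower = data[11] = 51, Upper = data[12] = 54
P60 = 51 + 0.4000*(3) = 52.2000

P60 = 52.2000


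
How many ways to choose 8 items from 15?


C(15,8) = 15!/(8! × 7!)
= 1307674368000/(40320 × 5040)
= 6435

C(15,8) = 6435


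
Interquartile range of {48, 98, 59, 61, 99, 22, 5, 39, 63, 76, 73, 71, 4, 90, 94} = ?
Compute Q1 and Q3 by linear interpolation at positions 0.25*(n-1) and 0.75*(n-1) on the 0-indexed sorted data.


Sorted: 4, 5, 22, 39, 48, 59, 61, 63, 71, 73, 76, 90, 94, 98, 99
Q1 (25th %ile) = 43.5000
Q3 (75th %ile) = 83.0000
IQR = 83.0000 - 43.5000 = 39.5000

IQR = 39.5000


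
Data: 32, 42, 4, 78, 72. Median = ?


Sorted: 4, 32, 42, 72, 78
n = 5 (odd)
Middle value = 42

Median = 42


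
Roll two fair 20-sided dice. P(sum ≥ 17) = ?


Total outcomes = 20×20 = 400
Favorable (sum ≥ 17): 280
P = 280/400 = 0.7000

P = 0.7000


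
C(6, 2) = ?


C(6,2) = 6!/(2! × 4!)
= 720/(2 × 24)
= 15

C(6,2) = 15


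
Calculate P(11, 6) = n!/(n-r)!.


P(11,6) = 11!/5!
= 39916800/120
= 332640

P(11,6) = 332640


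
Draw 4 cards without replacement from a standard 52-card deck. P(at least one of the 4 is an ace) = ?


P(at least one) = 1 - P(none)
P(none) = (48/52) × (47/51) × (46/50) × (45/49) = 0.718737
P(at least one) = 1 - 0.718737 = 0.2813

P = 0.2813


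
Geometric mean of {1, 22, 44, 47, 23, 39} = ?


Product = 1 × 22 × 44 × 47 × 23 × 39 = 40809912
GM = 40809912^(1/6) = 18.5550

GM = 18.5550


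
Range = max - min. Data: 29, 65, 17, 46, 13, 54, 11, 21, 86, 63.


Max = 86, Min = 11
Range = 86 - 11 = 75

Range = 75


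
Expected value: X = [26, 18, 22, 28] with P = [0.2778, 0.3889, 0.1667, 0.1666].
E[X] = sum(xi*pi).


E[X] = 26*0.2778 + 18*0.3889 + 22*0.1667 + 28*0.1666
= 7.2228 + 7.0002 + 3.6674 + 4.6648
= 22.5552

E[X] = 22.5552


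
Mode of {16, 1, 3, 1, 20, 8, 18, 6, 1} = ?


Frequencies: 1:3, 3:1, 6:1, 8:1, 16:1, 18:1, 20:1
Max frequency = 3
Mode = 1

Mode = 1


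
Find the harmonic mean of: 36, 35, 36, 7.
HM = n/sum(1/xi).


Sum of reciprocals = 1/36 + 1/35 + 1/36 + 1/7 = 0.226984
HM = 4/0.226984 = 17.6224

HM = 17.6224


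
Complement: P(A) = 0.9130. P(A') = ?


P(not A) = 1 - 0.9130 = 0.0870

P(not A) = 0.0870


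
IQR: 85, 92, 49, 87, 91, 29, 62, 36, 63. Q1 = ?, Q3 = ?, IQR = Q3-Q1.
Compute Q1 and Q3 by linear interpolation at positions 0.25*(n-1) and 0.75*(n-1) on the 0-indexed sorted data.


Sorted: 29, 36, 49, 62, 63, 85, 87, 91, 92
Q1 (25th %ile) = 49.0000
Q3 (75th %ile) = 87.0000
IQR = 87.0000 - 49.0000 = 38.0000

IQR = 38.0000


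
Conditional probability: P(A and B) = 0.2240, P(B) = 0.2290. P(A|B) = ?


P(A|B) = 0.2240/0.2290 = 0.9782

P(A|B) = 0.9782


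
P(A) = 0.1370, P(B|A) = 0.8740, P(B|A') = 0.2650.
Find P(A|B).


P(B) = P(B|A)*P(A) + P(B|A')*P(A')
= 0.8740*0.1370 + 0.2650*0.8630
= 0.119738 + 0.228695 = 0.348433
P(A|B) = 0.119738/0.348433 = 0.3436

P(A|B) = 0.3436


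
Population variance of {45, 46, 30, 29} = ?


Mean = 37.5000
Squared deviations: 56.2500, 72.2500, 56.2500, 72.2500
Sum = 257.0000
Variance = 257.0000/4 = 64.2500

Variance = 64.2500


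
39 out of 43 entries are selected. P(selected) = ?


P = 39/43 = 0.9070

P = 0.9070


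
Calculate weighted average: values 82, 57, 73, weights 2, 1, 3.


Numerator = 82*2 + 57*1 + 73*3 = 440
Denominator = 2 + 1 + 3 = 6
WM = 440/6 = 73.3333

WM = 73.3333


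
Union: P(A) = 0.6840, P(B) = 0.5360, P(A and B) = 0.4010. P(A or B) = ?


P(A∪B) = 0.6840 + 0.5360 - 0.4010
= 1.2200 - 0.4010
= 0.8190

P(A∪B) = 0.8190


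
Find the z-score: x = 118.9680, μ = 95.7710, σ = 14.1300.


z = (118.9680 - 95.7710)/14.1300
= 23.1970/14.1300
= 1.6417

z = 1.6417


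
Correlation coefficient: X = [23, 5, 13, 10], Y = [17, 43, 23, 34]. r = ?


Mean X = 12.7500, Mean Y = 29.2500
SD X = 6.571720, SD Y = 10.009371
Cov = -61.687500
r = -61.687500/(6.571720*10.009371) = -0.9378

r = -0.9378


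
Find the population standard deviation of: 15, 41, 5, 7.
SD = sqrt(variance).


Mean = 17.0000
Variance = 206.0000
SD = sqrt(206.0000) = 14.3527

SD = 14.3527


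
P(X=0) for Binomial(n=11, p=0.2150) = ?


C(11,0) = 1
p^0 = 1.000000
(1-p)^11 = 0.069754
P = 1 * 1.000000 * 0.069754 = 0.0698

P(X=0) = 0.0698


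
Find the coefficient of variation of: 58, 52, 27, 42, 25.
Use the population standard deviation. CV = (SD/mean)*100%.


Mean = 40.8000
SD = 13.1362
CV = (13.1362/40.8000)*100 = 32.1966%

CV = 32.1966%


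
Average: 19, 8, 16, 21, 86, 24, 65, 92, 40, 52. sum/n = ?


Sum = 19 + 8 + 16 + 21 + 86 + 24 + 65 + 92 + 40 + 52 = 423
n = 10
Mean = 423/10 = 42.3000

Mean = 42.3000


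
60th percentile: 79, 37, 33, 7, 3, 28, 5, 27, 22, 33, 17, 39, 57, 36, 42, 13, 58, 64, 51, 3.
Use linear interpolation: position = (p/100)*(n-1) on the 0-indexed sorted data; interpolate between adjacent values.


Sorted: 3, 3, 5, 7, 13, 17, 22, 27, 28, 33, 33, 36, 37, 39, 42, 51, 57, 58, 64, 79
n = 20
Index = 60/100 * 19 = 11.4000
Lower = data[11] = 36, Upper = data[12] = 37
P60 = 36 + 0.4000*(1) = 36.4000

P60 = 36.4000


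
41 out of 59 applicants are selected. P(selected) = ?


P = 41/59 = 0.6949

P = 0.6949


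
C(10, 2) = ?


C(10,2) = 10!/(2! × 8!)
= 3628800/(2 × 40320)
= 45

C(10,2) = 45


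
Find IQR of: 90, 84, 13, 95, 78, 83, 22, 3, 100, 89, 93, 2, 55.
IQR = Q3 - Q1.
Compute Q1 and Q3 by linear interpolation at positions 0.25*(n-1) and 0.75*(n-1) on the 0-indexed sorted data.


Sorted: 2, 3, 13, 22, 55, 78, 83, 84, 89, 90, 93, 95, 100
Q1 (25th %ile) = 22.0000
Q3 (75th %ile) = 90.0000
IQR = 90.0000 - 22.0000 = 68.0000

IQR = 68.0000


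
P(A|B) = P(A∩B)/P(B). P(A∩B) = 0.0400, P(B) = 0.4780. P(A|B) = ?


P(A|B) = 0.0400/0.4780 = 0.0837

P(A|B) = 0.0837


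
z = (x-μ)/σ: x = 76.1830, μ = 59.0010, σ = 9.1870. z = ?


z = (76.1830 - 59.0010)/9.1870
= 17.1820/9.1870
= 1.8703

z = 1.8703


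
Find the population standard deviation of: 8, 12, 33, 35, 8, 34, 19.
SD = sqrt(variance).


Mean = 21.2857
Variance = 133.0612
SD = sqrt(133.0612) = 11.5352

SD = 11.5352


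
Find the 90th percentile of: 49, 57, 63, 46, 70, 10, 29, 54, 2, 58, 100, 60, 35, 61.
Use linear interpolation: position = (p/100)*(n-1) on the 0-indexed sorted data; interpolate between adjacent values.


Sorted: 2, 10, 29, 35, 46, 49, 54, 57, 58, 60, 61, 63, 70, 100
n = 14
Index = 90/100 * 13 = 11.7000
Lower = data[11] = 63, Upper = data[12] = 70
P90 = 63 + 0.7000*(7) = 67.9000

P90 = 67.9000


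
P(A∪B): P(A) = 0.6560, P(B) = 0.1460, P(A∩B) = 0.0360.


P(A∪B) = 0.6560 + 0.1460 - 0.0360
= 0.8020 - 0.0360
= 0.7660

P(A∪B) = 0.7660


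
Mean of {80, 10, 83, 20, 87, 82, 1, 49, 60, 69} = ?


Sum = 80 + 10 + 83 + 20 + 87 + 82 + 1 + 49 + 60 + 69 = 541
n = 10
Mean = 541/10 = 54.1000

Mean = 54.1000


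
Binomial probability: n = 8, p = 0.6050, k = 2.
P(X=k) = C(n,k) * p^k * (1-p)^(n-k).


C(8,2) = 28
p^2 = 0.366025
(1-p)^6 = 0.003798
P = 28 * 0.366025 * 0.003798 = 0.0389

P(X=2) = 0.0389


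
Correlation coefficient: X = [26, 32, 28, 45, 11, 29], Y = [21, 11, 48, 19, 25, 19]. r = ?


Mean X = 28.5000, Mean Y = 23.8333
SD X = 9.979145, SD Y = 11.581834
Cov = -25.416667
r = -25.416667/(9.979145*11.581834) = -0.2199

r = -0.2199


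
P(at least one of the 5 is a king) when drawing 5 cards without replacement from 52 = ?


P(at least one) = 1 - P(none)
P(none) = (48/52) × (47/51) × (46/50) × (45/49) × (44/48) = 0.658842
P(at least one) = 1 - 0.658842 = 0.3412

P = 0.3412


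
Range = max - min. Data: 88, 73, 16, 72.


Max = 88, Min = 16
Range = 88 - 16 = 72

Range = 72


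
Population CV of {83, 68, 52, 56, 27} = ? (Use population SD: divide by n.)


Mean = 57.2000
SD = 18.5623
CV = (18.5623/57.2000)*100 = 32.4516%

CV = 32.4516%


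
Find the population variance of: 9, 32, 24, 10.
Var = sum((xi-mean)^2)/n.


Mean = 18.7500
Squared deviations: 95.0625, 175.5625, 27.5625, 76.5625
Sum = 374.7500
Variance = 374.7500/4 = 93.6875

Variance = 93.6875


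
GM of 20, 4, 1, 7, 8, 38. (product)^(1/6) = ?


Product = 20 × 4 × 1 × 7 × 8 × 38 = 170240
GM = 170240^(1/6) = 7.4446

GM = 7.4446


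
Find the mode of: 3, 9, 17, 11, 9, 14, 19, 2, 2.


Frequencies: 2:2, 3:1, 9:2, 11:1, 14:1, 17:1, 19:1
Max frequency = 2
Mode = 2, 9

Mode = 2, 9


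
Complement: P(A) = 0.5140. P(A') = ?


P(not A) = 1 - 0.5140 = 0.4860

P(not A) = 0.4860


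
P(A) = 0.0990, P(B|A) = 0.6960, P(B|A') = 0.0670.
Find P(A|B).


P(B) = P(B|A)*P(A) + P(B|A')*P(A')
= 0.6960*0.0990 + 0.0670*0.9010
= 0.068904 + 0.060367 = 0.129271
P(A|B) = 0.068904/0.129271 = 0.5330

P(A|B) = 0.5330


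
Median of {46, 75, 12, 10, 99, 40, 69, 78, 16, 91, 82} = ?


Sorted: 10, 12, 16, 40, 46, 69, 75, 78, 82, 91, 99
n = 11 (odd)
Middle value = 69

Median = 69


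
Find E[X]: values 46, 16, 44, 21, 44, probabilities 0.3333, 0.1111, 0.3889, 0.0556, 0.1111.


E[X] = 46*0.3333 + 16*0.1111 + 44*0.3889 + 21*0.0556 + 44*0.1111
= 15.3318 + 1.7776 + 17.1116 + 1.1676 + 4.8884
= 40.2770

E[X] = 40.2770


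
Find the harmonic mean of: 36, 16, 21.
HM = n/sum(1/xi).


Sum of reciprocals = 1/36 + 1/16 + 1/21 = 0.137897
HM = 3/0.137897 = 21.7554

HM = 21.7554


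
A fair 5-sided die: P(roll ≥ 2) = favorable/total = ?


Favorable outcomes (roll ≥ 2): 4
Total outcomes = 5
P = 4/5 = 0.8000

P = 0.8000


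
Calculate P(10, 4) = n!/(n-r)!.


P(10,4) = 10!/6!
= 3628800/720
= 5040

P(10,4) = 5040


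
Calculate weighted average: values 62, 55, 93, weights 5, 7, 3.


Numerator = 62*5 + 55*7 + 93*3 = 974
Denominator = 5 + 7 + 3 = 15
WM = 974/15 = 64.9333

WM = 64.9333


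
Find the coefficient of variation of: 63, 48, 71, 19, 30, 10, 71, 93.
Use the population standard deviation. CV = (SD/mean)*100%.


Mean = 50.6250
SD = 27.0691
CV = (27.0691/50.6250)*100 = 53.4698%

CV = 53.4698%


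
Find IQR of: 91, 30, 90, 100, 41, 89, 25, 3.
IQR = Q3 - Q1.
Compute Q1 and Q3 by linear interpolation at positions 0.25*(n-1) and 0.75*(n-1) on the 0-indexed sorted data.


Sorted: 3, 25, 30, 41, 89, 90, 91, 100
Q1 (25th %ile) = 28.7500
Q3 (75th %ile) = 90.2500
IQR = 90.2500 - 28.7500 = 61.5000

IQR = 61.5000


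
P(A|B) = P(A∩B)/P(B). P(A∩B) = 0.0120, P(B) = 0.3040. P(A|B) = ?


P(A|B) = 0.0120/0.3040 = 0.0395

P(A|B) = 0.0395


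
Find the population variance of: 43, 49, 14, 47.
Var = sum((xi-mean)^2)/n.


Mean = 38.2500
Squared deviations: 22.5625, 115.5625, 588.0625, 76.5625
Sum = 802.7500
Variance = 802.7500/4 = 200.6875

Variance = 200.6875


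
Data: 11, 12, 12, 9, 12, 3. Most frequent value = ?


Frequencies: 3:1, 9:1, 11:1, 12:3
Max frequency = 3
Mode = 12

Mode = 12


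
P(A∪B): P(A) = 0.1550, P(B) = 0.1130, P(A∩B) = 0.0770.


P(A∪B) = 0.1550 + 0.1130 - 0.0770
= 0.2680 - 0.0770
= 0.1910

P(A∪B) = 0.1910


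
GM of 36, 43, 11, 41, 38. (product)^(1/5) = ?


Product = 36 × 43 × 11 × 41 × 38 = 26529624
GM = 26529624^(1/5) = 30.5314

GM = 30.5314


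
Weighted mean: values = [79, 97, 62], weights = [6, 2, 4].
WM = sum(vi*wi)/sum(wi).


Numerator = 79*6 + 97*2 + 62*4 = 916
Denominator = 6 + 2 + 4 = 12
WM = 916/12 = 76.3333

WM = 76.3333


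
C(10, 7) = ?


C(10,7) = 10!/(7! × 3!)
= 3628800/(5040 × 6)
= 120

C(10,7) = 120


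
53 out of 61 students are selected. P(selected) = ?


P = 53/61 = 0.8689

P = 0.8689


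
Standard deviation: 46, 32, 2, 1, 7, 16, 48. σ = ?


Mean = 21.7143
Variance = 350.4898
SD = sqrt(350.4898) = 18.7214

SD = 18.7214


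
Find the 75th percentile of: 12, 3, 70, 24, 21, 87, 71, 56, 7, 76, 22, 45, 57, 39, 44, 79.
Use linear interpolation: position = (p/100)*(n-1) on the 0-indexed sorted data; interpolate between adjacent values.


Sorted: 3, 7, 12, 21, 22, 24, 39, 44, 45, 56, 57, 70, 71, 76, 79, 87
n = 16
Index = 75/100 * 15 = 11.2500
Lower = data[11] = 70, Upper = data[12] = 71
P75 = 70 + 0.2500*(1) = 70.2500

P75 = 70.2500


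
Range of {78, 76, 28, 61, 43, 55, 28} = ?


Max = 78, Min = 28
Range = 78 - 28 = 50

Range = 50


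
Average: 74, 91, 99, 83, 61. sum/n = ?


Sum = 74 + 91 + 99 + 83 + 61 = 408
n = 5
Mean = 408/5 = 81.6000

Mean = 81.6000


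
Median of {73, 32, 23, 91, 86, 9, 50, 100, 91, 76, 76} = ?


Sorted: 9, 23, 32, 50, 73, 76, 76, 86, 91, 91, 100
n = 11 (odd)
Middle value = 76

Median = 76


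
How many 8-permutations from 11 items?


P(11,8) = 11!/3!
= 39916800/6
= 6652800

P(11,8) = 6652800


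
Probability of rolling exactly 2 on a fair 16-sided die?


Favorable outcomes (roll = 2): 1
Total outcomes = 16
P = 1/16 = 0.0625

P = 0.0625


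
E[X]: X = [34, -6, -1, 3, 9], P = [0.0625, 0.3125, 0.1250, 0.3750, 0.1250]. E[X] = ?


E[X] = 34*0.0625 - 6*0.3125 - 1*0.1250 + 3*0.3750 + 9*0.1250
= 2.1250 - 1.8750 - 0.1250 + 1.1250 + 1.1250
= 2.3750

E[X] = 2.3750


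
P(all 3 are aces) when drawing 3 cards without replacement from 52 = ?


P(all aces) = (4/52) × (3/51) × (2/50)
= 0.0002

P = 0.0002


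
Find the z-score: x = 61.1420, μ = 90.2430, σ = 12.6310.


z = (61.1420 - 90.2430)/12.6310
= -29.1010/12.6310
= -2.3039

z = -2.3039


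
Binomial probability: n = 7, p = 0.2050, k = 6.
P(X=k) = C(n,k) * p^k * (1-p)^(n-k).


C(7,6) = 7
p^6 = 7.422038e-05
(1-p)^1 = 0.795000
P = 7 * 7.422038e-05 * 0.795000 = 0.0004

P(X=6) = 0.0004


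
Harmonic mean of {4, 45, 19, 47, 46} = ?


Sum of reciprocals = 1/4 + 1/45 + 1/19 + 1/47 + 1/46 = 0.367870
HM = 5/0.367870 = 13.5918

HM = 13.5918


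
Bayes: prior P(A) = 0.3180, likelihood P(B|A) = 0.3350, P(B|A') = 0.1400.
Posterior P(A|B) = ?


P(B) = P(B|A)*P(A) + P(B|A')*P(A')
= 0.3350*0.3180 + 0.1400*0.6820
= 0.106530 + 0.095480 = 0.202010
P(A|B) = 0.106530/0.202010 = 0.5274

P(A|B) = 0.5274


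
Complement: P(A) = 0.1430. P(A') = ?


P(not A) = 1 - 0.1430 = 0.8570

P(not A) = 0.8570


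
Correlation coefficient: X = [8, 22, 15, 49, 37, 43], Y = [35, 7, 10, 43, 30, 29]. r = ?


Mean X = 29.0000, Mean Y = 25.6667
SD X = 14.977761, SD Y = 12.982895
Cov = 97.000000
r = 97.000000/(14.977761*12.982895) = 0.4988

r = 0.4988


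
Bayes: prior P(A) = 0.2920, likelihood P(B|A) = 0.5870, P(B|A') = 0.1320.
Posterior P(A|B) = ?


P(B) = P(B|A)*P(A) + P(B|A')*P(A')
= 0.5870*0.2920 + 0.1320*0.7080
= 0.171404 + 0.093456 = 0.264860
P(A|B) = 0.171404/0.264860 = 0.6471

P(A|B) = 0.6471


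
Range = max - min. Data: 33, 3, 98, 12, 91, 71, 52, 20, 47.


Max = 98, Min = 3
Range = 98 - 3 = 95

Range = 95


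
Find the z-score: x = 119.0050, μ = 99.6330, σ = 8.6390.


z = (119.0050 - 99.6330)/8.6390
= 19.3720/8.6390
= 2.2424

z = 2.2424


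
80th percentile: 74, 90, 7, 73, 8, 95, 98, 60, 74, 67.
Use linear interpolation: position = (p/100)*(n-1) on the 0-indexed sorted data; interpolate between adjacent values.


Sorted: 7, 8, 60, 67, 73, 74, 74, 90, 95, 98
n = 10
Index = 80/100 * 9 = 7.2000
Lower = data[7] = 90, Upper = data[8] = 95
P80 = 90 + 0.2000*(5) = 91.0000

P80 = 91.0000


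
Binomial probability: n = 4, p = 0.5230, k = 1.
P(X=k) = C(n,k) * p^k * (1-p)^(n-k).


C(4,1) = 4
p^1 = 0.523000
(1-p)^3 = 0.108531
P = 4 * 0.523000 * 0.108531 = 0.2270

P(X=1) = 0.2270


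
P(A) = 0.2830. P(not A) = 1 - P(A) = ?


P(not A) = 1 - 0.2830 = 0.7170

P(not A) = 0.7170


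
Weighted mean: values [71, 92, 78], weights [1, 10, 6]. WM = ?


Numerator = 71*1 + 92*10 + 78*6 = 1459
Denominator = 1 + 10 + 6 = 17
WM = 1459/17 = 85.8235

WM = 85.8235


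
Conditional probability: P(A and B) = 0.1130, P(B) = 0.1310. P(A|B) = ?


P(A|B) = 0.1130/0.1310 = 0.8626

P(A|B) = 0.8626


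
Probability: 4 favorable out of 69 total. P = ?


P = 4/69 = 0.0580

P = 0.0580


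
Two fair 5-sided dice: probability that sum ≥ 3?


Total outcomes = 5×5 = 25
Favorable (sum ≥ 3): 24
P = 24/25 = 0.9600

P = 0.9600


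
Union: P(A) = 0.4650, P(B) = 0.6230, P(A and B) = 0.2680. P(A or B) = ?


P(A∪B) = 0.4650 + 0.6230 - 0.2680
= 1.0880 - 0.2680
= 0.8200

P(A∪B) = 0.8200


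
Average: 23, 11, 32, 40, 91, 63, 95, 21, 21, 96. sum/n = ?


Sum = 23 + 11 + 32 + 40 + 91 + 63 + 95 + 21 + 21 + 96 = 493
n = 10
Mean = 493/10 = 49.3000

Mean = 49.3000


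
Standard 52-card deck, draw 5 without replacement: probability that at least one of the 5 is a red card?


P(at least one) = 1 - P(none)
P(none) = (26/52) × (25/51) × (24/50) × (23/49) × (22/48) = 0.025310
P(at least one) = 1 - 0.025310 = 0.9747

P = 0.9747


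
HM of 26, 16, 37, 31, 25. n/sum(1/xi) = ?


Sum of reciprocals = 1/26 + 1/16 + 1/37 + 1/31 + 1/25 = 0.200247
HM = 5/0.200247 = 24.9692

HM = 24.9692


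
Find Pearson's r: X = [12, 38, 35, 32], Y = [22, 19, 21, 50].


Mean X = 29.2500, Mean Y = 28.0000
SD X = 10.182706, SD Y = 12.747549
Cov = 11.250000
r = 11.250000/(10.182706*12.747549) = 0.0867

r = 0.0867


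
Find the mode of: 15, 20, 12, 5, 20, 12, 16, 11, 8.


Frequencies: 5:1, 8:1, 11:1, 12:2, 15:1, 16:1, 20:2
Max frequency = 2
Mode = 12, 20

Mode = 12, 20


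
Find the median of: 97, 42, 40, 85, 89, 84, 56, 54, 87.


Sorted: 40, 42, 54, 56, 84, 85, 87, 89, 97
n = 9 (odd)
Middle value = 84

Median = 84


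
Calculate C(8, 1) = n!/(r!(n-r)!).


C(8,1) = 8!/(1! × 7!)
= 40320/(1 × 5040)
= 8

C(8,1) = 8


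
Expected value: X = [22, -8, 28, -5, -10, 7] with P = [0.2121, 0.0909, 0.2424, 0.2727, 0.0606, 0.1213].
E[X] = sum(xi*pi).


E[X] = 22*0.2121 - 8*0.0909 + 28*0.2424 - 5*0.2727 - 10*0.0606 + 7*0.1213
= 4.6662 - 0.7272 + 6.7872 - 1.3635 - 0.6060 + 0.8491
= 9.6058

E[X] = 9.6058


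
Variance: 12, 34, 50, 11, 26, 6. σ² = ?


Mean = 23.1667
Squared deviations: 124.6944, 117.3611, 720.0278, 148.0278, 8.0278, 294.6944
Sum = 1412.8333
Variance = 1412.8333/6 = 235.4722

Variance = 235.4722


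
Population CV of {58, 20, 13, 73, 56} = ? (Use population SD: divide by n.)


Mean = 44.0000
SD = 23.3152
CV = (23.3152/44.0000)*100 = 52.9892%

CV = 52.9892%


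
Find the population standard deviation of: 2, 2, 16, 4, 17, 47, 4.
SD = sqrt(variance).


Mean = 13.1429
Variance = 226.4082
SD = sqrt(226.4082) = 15.0469

SD = 15.0469


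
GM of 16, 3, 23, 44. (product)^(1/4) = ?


Product = 16 × 3 × 23 × 44 = 48576
GM = 48576^(1/4) = 14.8459

GM = 14.8459


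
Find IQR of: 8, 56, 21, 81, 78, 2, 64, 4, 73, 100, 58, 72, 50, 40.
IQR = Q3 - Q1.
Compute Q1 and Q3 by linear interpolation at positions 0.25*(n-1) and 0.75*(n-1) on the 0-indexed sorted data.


Sorted: 2, 4, 8, 21, 40, 50, 56, 58, 64, 72, 73, 78, 81, 100
Q1 (25th %ile) = 25.7500
Q3 (75th %ile) = 72.7500
IQR = 72.7500 - 25.7500 = 47.0000

IQR = 47.0000


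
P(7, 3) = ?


P(7,3) = 7!/4!
= 5040/24
= 210

P(7,3) = 210


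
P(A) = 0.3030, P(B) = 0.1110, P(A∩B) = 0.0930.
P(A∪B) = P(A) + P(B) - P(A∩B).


P(A∪B) = 0.3030 + 0.1110 - 0.0930
= 0.4140 - 0.0930
= 0.3210

P(A∪B) = 0.3210


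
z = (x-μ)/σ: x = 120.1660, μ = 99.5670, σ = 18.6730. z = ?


z = (120.1660 - 99.5670)/18.6730
= 20.5990/18.6730
= 1.1031

z = 1.1031


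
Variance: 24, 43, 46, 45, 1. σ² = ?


Mean = 31.8000
Squared deviations: 60.8400, 125.4400, 201.6400, 174.2400, 948.6400
Sum = 1510.8000
Variance = 1510.8000/5 = 302.1600

Variance = 302.1600


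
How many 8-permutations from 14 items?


P(14,8) = 14!/6!
= 87178291200/720
= 121080960

P(14,8) = 121080960


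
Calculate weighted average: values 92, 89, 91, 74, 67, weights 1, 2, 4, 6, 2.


Numerator = 92*1 + 89*2 + 91*4 + 74*6 + 67*2 = 1212
Denominator = 1 + 2 + 4 + 6 + 2 = 15
WM = 1212/15 = 80.8000

WM = 80.8000


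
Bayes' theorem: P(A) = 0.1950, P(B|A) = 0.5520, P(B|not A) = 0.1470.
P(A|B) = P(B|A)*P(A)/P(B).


P(B) = P(B|A)*P(A) + P(B|A')*P(A')
= 0.5520*0.1950 + 0.1470*0.8050
= 0.107640 + 0.118335 = 0.225975
P(A|B) = 0.107640/0.225975 = 0.4763

P(A|B) = 0.4763


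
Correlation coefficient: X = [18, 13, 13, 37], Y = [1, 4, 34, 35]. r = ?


Mean X = 20.2500, Mean Y = 18.5000
SD X = 9.883699, SD Y = 16.039015
Cov = 77.125000
r = 77.125000/(9.883699*16.039015) = 0.4865

r = 0.4865


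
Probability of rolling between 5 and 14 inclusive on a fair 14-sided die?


Favorable outcomes (5 ≤ roll ≤ 14): 10
Total outcomes = 14
P = 10/14 = 0.7143

P = 0.7143


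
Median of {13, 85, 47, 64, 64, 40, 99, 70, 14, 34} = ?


Sorted: 13, 14, 34, 40, 47, 64, 64, 70, 85, 99
n = 10 (even)
Middle values: 47 and 64
Median = (47+64)/2 = 55.5000

Median = 55.5000


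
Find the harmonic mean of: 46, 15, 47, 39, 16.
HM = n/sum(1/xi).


Sum of reciprocals = 1/46 + 1/15 + 1/47 + 1/39 + 1/16 = 0.197823
HM = 5/0.197823 = 25.2751

HM = 25.2751


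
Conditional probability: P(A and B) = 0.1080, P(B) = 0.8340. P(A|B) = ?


P(A|B) = 0.1080/0.8340 = 0.1295

P(A|B) = 0.1295


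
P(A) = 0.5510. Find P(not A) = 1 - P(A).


P(not A) = 1 - 0.5510 = 0.4490

P(not A) = 0.4490


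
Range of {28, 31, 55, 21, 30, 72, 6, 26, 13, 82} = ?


Max = 82, Min = 6
Range = 82 - 6 = 76

Range = 76


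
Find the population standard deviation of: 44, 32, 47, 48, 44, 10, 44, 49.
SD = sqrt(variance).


Mean = 39.7500
Variance = 150.6875
SD = sqrt(150.6875) = 12.2755

SD = 12.2755


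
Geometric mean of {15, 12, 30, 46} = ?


Product = 15 × 12 × 30 × 46 = 248400
GM = 248400^(1/4) = 22.3248

GM = 22.3248


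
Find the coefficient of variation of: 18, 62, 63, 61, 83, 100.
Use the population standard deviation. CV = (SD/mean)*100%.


Mean = 64.5000
SD = 25.1181
CV = (25.1181/64.5000)*100 = 38.9427%

CV = 38.9427%


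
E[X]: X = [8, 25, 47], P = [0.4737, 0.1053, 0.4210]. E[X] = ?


E[X] = 8*0.4737 + 25*0.1053 + 47*0.4210
= 3.7896 + 2.6325 + 19.7870
= 26.2091

E[X] = 26.2091


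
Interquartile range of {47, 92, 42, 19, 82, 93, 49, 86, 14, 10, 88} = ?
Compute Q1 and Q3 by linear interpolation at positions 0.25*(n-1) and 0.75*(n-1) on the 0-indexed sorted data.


Sorted: 10, 14, 19, 42, 47, 49, 82, 86, 88, 92, 93
Q1 (25th %ile) = 30.5000
Q3 (75th %ile) = 87.0000
IQR = 87.0000 - 30.5000 = 56.5000

IQR = 56.5000


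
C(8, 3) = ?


C(8,3) = 8!/(3! × 5!)
= 40320/(6 × 120)
= 56

C(8,3) = 56


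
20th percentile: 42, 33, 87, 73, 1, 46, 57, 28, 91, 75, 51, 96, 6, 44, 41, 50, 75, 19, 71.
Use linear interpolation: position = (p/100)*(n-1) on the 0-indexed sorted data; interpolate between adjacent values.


Sorted: 1, 6, 19, 28, 33, 41, 42, 44, 46, 50, 51, 57, 71, 73, 75, 75, 87, 91, 96
n = 19
Index = 20/100 * 18 = 3.6000
Lower = data[3] = 28, Upper = data[4] = 33
P20 = 28 + 0.6000*(5) = 31.0000

P20 = 31.0000


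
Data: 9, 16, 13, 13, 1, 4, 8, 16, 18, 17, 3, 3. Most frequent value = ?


Frequencies: 1:1, 3:2, 4:1, 8:1, 9:1, 13:2, 16:2, 17:1, 18:1
Max frequency = 2
Mode = 3, 13, 16

Mode = 3, 13, 16


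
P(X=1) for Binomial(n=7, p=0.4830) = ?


C(7,1) = 7
p^1 = 0.483000
(1-p)^6 = 0.019096
P = 7 * 0.483000 * 0.019096 = 0.0646

P(X=1) = 0.0646


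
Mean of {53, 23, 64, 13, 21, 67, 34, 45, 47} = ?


Sum = 53 + 23 + 64 + 13 + 21 + 67 + 34 + 45 + 47 = 367
n = 9
Mean = 367/9 = 40.7778

Mean = 40.7778


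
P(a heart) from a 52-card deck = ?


13 hearts in 52 cards
P = 13/52 = 0.2500

P = 0.2500


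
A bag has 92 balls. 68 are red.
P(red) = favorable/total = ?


P = 68/92 = 0.7391

P = 0.7391


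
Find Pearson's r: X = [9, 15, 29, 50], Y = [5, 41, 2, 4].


Mean X = 25.7500, Mean Y = 13.0000
SD X = 15.769829, SD Y = 16.201852
Cov = -105.250000
r = -105.250000/(15.769829*16.201852) = -0.4119

r = -0.4119


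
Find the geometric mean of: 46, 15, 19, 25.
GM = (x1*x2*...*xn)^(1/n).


Product = 46 × 15 × 19 × 25 = 327750
GM = 327750^(1/4) = 23.9269

GM = 23.9269


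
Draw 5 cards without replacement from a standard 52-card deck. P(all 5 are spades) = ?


P(all spades) = (13/52) × (12/51) × (11/50) × (10/49) × (9/48)
= 0.0005

P = 0.0005


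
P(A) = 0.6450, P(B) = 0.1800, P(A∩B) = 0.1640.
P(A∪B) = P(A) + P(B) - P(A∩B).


P(A∪B) = 0.6450 + 0.1800 - 0.1640
= 0.8250 - 0.1640
= 0.6610

P(A∪B) = 0.6610


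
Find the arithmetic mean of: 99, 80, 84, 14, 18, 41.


Sum = 99 + 80 + 84 + 14 + 18 + 41 = 336
n = 6
Mean = 336/6 = 56.0000

Mean = 56.0000
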